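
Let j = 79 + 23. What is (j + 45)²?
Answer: 21609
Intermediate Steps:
j = 102
(j + 45)² = (102 + 45)² = 147² = 21609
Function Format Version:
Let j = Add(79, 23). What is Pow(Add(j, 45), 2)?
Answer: 21609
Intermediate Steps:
j = 102
Pow(Add(j, 45), 2) = Pow(Add(102, 45), 2) = Pow(147, 2) = 21609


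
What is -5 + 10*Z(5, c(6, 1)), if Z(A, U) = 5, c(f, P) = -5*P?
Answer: 45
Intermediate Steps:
-5 + 10*Z(5, c(6, 1)) = -5 + 10*5 = -5 + 50 = 45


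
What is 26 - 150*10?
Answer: -1474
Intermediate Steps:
26 - 150*10 = 26 - 1500 = -1474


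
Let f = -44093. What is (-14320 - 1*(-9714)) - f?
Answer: 39487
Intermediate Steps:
(-14320 - 1*(-9714)) - f = (-14320 - 1*(-9714)) - 1*(-44093) = (-14320 + 9714) + 44093 = -4606 + 44093 = 39487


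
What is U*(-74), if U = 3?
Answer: -222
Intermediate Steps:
U*(-74) = 3*(-74) = -222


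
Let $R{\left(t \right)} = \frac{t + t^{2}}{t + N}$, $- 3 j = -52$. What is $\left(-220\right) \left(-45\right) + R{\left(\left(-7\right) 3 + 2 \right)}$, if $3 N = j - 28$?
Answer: $\frac{2006622}{203} \approx 9884.8$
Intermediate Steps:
$j = \frac{52}{3}$ ($j = \left(- \frac{1}{3}\right) \left(-52\right) = \frac{52}{3} \approx 17.333$)
$N = - \frac{32}{9}$ ($N = \frac{\frac{52}{3} - 28}{3} = \frac{1}{3} \left(- \frac{32}{3}\right) = - \frac{32}{9} \approx -3.5556$)
$R{\left(t \right)} = \frac{t + t^{2}}{- \frac{32}{9} + t}$ ($R{\left(t \right)} = \frac{t + t^{2}}{t - \frac{32}{9}} = \frac{t + t^{2}}{- \frac{32}{9} + t}$)
$\left(-220\right) \left(-45\right) + R{\left(\left(-7\right) 3 + 2 \right)} = \left(-220\right) \left(-45\right) + \frac{9 \left(\left(-7\right) 3 + 2\right) \left(1 + \left(\left(-7\right) 3 + 2\right)\right)}{-32 + 9 \left(\left(-7\right) 3 + 2\right)} = 9900 + \frac{9 \left(-21 + 2\right) \left(1 + \left(-21 + 2\right)\right)}{-32 + 9 \left(-21 + 2\right)} = 9900 + 9 \left(-19\right) \frac{1}{-32 + 9 \left(-19\right)} \left(1 - 19\right) = 9900 + 9 \left(-19\right) \frac{1}{-32 - 171} \left(-18\right) = 9900 + 9 \left(-19\right) \frac{1}{-203} \left(-18\right) = 9900 + 9 \left(-19\right) \left(- \frac{1}{203}\right) \left(-18\right) = 9900 - \frac{3078}{203} = \frac{2006622}{203}$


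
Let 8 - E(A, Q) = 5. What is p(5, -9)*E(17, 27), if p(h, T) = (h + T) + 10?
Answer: 18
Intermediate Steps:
E(A, Q) = 3 (E(A, Q) = 8 - 1*5 = 8 - 5 = 3)
p(h, T) = 10 + T + h (p(h, T) = (T + h) + 10 = 10 + T + h)
p(5, -9)*E(17, 27) = (10 - 9 + 5)*3 = 6*3 = 18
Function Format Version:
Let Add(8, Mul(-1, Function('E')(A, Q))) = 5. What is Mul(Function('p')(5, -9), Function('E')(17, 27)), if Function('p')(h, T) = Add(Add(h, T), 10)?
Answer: 18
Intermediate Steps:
Function('E')(A, Q) = 3 (Function('E')(A, Q) = Add(8, Mul(-1, 5)) = Add(8, -5) = 3)
Function('p')(h, T) = Add(10, T, h) (Function('p')(h, T) = Add(Add(T, h), 10) = Add(10, T, h))
Mul(Function('p')(5, -9), Function('E')(17, 27)) = Mul(Add(10, -9, 5), 3) = Mul(6, 3) = 18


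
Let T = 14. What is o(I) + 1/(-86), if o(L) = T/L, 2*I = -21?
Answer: -347/258 ≈ -1.3450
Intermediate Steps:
I = -21/2 (I = (½)*(-21) = -21/2 ≈ -10.500)
o(L) = 14/L
o(I) + 1/(-86) = 14/(-21/2) + 1/(-86) = 14*(-2/21) - 1/86 = -4/3 - 1/86 = -347/258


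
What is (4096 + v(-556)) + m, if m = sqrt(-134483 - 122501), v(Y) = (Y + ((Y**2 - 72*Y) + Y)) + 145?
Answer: 352297 + 2*I*sqrt(64246) ≈ 3.523e+5 + 506.94*I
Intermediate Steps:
v(Y) = 145 + Y**2 - 70*Y (v(Y) = (Y + (Y**2 - 71*Y)) + 145 = (Y**2 - 70*Y) + 145 = 145 + Y**2 - 70*Y)
m = 2*I*sqrt(64246) (m = sqrt(-256984) = 2*I*sqrt(64246) ≈ 506.94*I)
(4096 + v(-556)) + m = (4096 + (145 + (-556)**2 - 70*(-556))) + 2*I*sqrt(64246) = (4096 + (145 + 309136 + 38920)) + 2*I*sqrt(64246) = (4096 + 348201) + 2*I*sqrt(64246) = 352297 + 2*I*sqrt(64246)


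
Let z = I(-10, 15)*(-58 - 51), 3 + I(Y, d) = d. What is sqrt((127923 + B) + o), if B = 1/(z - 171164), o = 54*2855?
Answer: sqrt(2097826258464610)/86236 ≈ 531.12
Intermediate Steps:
I(Y, d) = -3 + d
o = 154170
z = -1308 (z = (-3 + 15)*(-58 - 51) = 12*(-109) = -1308)
B = -1/172472 (B = 1/(-1308 - 171164) = 1/(-172472) = -1/172472 ≈ -5.7980e-6)
sqrt((127923 + B) + o) = sqrt((127923 - 1/172472) + 154170) = sqrt(22063135655/172472 + 154170) = sqrt(48653143895/172472) = sqrt(2097826258464610)/86236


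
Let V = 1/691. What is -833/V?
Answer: -575603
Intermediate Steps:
V = 1/691 ≈ 0.0014472
-833/V = -833/1/691 = -833*691 = -575603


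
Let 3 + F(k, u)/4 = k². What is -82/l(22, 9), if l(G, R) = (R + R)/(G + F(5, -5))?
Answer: -4510/9 ≈ -501.11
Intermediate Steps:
F(k, u) = -12 + 4*k²
l(G, R) = 2*R/(88 + G) (l(G, R) = (R + R)/(G + (-12 + 4*5²)) = (2*R)/(G + (-12 + 4*25)) = (2*R)/(G + (-12 + 100)) = (2*R)/(G + 88) = (2*R)/(88 + G) = 2*R/(88 + G))
-82/l(22, 9) = -82/(2*9/(88 + 22)) = -82/(2*9/110) = -82/(2*9*(1/110)) = -82/(9/55) = (55/9)*(-82) = -4510/9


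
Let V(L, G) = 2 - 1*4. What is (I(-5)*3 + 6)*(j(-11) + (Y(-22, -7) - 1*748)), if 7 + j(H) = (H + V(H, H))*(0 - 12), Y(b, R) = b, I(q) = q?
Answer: 5589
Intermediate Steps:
V(L, G) = -2 (V(L, G) = 2 - 4 = -2)
j(H) = 17 - 12*H (j(H) = -7 + (H - 2)*(0 - 12) = -7 + (-2 + H)*(-12) = -7 + (24 - 12*H) = 17 - 12*H)
(I(-5)*3 + 6)*(j(-11) + (Y(-22, -7) - 1*748)) = (-5*3 + 6)*((17 - 12*(-11)) + (-22 - 1*748)) = (-15 + 6)*((17 + 132) + (-22 - 748)) = -9*(149 - 770) = -9*(-621) = 5589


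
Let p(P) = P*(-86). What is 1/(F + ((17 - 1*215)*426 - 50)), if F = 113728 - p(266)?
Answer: 1/52206 ≈ 1.9155e-5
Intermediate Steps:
p(P) = -86*P
F = 136604 (F = 113728 - (-86)*266 = 113728 - 1*(-22876) = 113728 + 22876 = 136604)
1/(F + ((17 - 1*215)*426 - 50)) = 1/(136604 + ((17 - 1*215)*426 - 50)) = 1/(136604 + ((17 - 215)*426 - 50)) = 1/(136604 + (-198*426 - 50)) = 1/(136604 + (-84348 - 50)) = 1/(136604 - 84398) = 1/52206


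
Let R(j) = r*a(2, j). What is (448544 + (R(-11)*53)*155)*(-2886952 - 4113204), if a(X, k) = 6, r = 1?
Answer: -3484915662104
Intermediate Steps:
R(j) = 6 (R(j) = 1*6 = 6)
(448544 + (R(-11)*53)*155)*(-2886952 - 4113204) = (448544 + (6*53)*155)*(-2886952 - 4113204) = (448544 + 318*155)*(-7000156) = (448544 + 49290)*(-7000156) = 497834*(-7000156) = -3484915662104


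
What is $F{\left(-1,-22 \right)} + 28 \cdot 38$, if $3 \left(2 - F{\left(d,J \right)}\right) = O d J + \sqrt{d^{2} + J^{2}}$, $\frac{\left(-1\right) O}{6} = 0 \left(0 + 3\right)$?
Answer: $1066 - \frac{\sqrt{485}}{3} \approx 1058.7$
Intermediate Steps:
$O = 0$ ($O = - 6 \cdot 0 \left(0 + 3\right) = - 6 \cdot 0 \cdot 3 = \left(-6\right) 0 = 0$)
$F{\left(d,J \right)} = 2 - \frac{\sqrt{J^{2} + d^{2}}}{3}$ ($F{\left(d,J \right)} = 2 - \frac{0 d J + \sqrt{d^{2} + J^{2}}}{3} = 2 - \frac{0 J + \sqrt{J^{2} + d^{2}}}{3} = 2 - \frac{0 + \sqrt{J^{2} + d^{2}}}{3} = 2 - \frac{\sqrt{J^{2} + d^{2}}}{3}$)
$F{\left(-1,-22 \right)} + 28 \cdot 38 = \left(2 - \frac{\sqrt{\left(-22\right)^{2} + \left(-1\right)^{2}}}{3}\right) + 28 \cdot 38 = \left(2 - \frac{\sqrt{484 + 1}}{3}\right) + 1064 = \left(2 - \frac{\sqrt{485}}{3}\right) + 1064 = 1066 - \frac{\sqrt{485}}{3}$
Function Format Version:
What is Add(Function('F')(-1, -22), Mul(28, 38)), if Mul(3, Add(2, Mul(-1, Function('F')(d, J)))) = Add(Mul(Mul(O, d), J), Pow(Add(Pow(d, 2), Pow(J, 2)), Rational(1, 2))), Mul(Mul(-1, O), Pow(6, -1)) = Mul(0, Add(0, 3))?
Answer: Add(1066, Mul(Rational(-1, 3), Pow(485, Rational(1, 2)))) ≈ 1058.7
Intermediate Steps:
O = 0 (O = Mul(-6, Mul(0, Add(0, 3))) = Mul(-6, Mul(0, 3)) = Mul(-6, 0) = 0)
Function('F')(d, J) = Add(2, Mul(Rational(-1, 3), Pow(Add(Pow(J, 2), Pow(d, 2)), Rational(1, 2)))) (Function('F')(d, J) = Add(2, Mul(Rational(-1, 3), Add(Mul(Mul(0, d), J), Pow(Add(Pow(d, 2), Pow(J, 2)), Rational(1, 2))))) = Add(2, Mul(Rational(-1, 3), Add(Mul(0, J), Pow(Add(Pow(J, 2), Pow(d, 2)), Rational(1, 2))))) = Add(2, Mul(Rational(-1, 3), Add(0, Pow(Add(Pow(J, 2), Pow(d, 2)), Rational(1, 2))))) = Add(2, Mul(Rational(-1, 3), Pow(Add(Pow(J, 2), Pow(d, 2)), Rational(1, 2)))))
Add(Function('F')(-1, -22), Mul(28, 38)) = Add(Add(2, Mul(Rational(-1, 3), Pow(Add(Pow(-22, 2), Pow(-1, 2)), Rational(1, 2)))), Mul(28, 38)) = Add(Add(2, Mul(Rational(-1, 3), Pow(Add(484, 1), Rational(1, 2)))), 1064) = Add(Add(2, Mul(Rational(-1, 3), Pow(485, Rational(1, 2)))), 1064) = Add(1066, Mul(Rational(-1, 3), Pow(485, Rational(1, 2))))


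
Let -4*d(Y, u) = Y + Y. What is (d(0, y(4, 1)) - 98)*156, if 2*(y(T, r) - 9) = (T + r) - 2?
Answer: -15288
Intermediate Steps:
y(T, r) = 8 + T/2 + r/2 (y(T, r) = 9 + ((T + r) - 2)/2 = 9 + (-2 + T + r)/2 = 9 + (-1 + T/2 + r/2) = 8 + T/2 + r/2)
d(Y, u) = -Y/2 (d(Y, u) = -(Y + Y)/4 = -Y/2)
(d(0, y(4, 1)) - 98)*156 = (-1/2*0 - 98)*156 = (0 - 98)*156 = -98*156 = -15288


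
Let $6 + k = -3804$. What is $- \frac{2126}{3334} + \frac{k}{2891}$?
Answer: $- \frac{9424403}{4819297} \approx -1.9556$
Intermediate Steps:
$k = -3810$ ($k = -6 - 3804 = -3810$)
$- \frac{2126}{3334} + \frac{k}{2891} = - \frac{2126}{3334} - \frac{3810}{2891} = \left(-2126\right) \frac{1}{3334} - \frac{3810}{2891} = - \frac{1063}{1667} - \frac{3810}{2891} = - \frac{9424403}{4819297}$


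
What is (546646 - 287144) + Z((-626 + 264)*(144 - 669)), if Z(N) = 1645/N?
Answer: 1409095907/5430 ≈ 2.5950e+5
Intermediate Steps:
(546646 - 287144) + Z((-626 + 264)*(144 - 669)) = (546646 - 287144) + 1645/(((-626 + 264)*(144 - 669))) = 259502 + 1645/((-362*(-525))) = 259502 + 1645/190050 = 259502 + 1645*(1/190050) = 259502 + 47/5430 = 1409095907/5430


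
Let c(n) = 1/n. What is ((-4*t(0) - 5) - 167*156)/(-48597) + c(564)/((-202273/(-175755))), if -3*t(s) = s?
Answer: 993725036713/1848013864428 ≈ 0.53773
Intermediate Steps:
t(s) = -s/3
((-4*t(0) - 5) - 167*156)/(-48597) + c(564)/((-202273/(-175755))) = ((-(-4)*0/3 - 5) - 167*156)/(-48597) + 1/(564*((-202273/(-175755)))) = ((-4*0 - 5) - 26052)*(-1/48597) + 1/(564*((-202273*(-1/175755)))) = ((0 - 5) - 26052)*(-1/48597) + 1/(564*(202273/175755)) = (-5 - 26052)*(-1/48597) + (1/564)*(175755/202273) = -26057*(-1/48597) + 58585/38027324 = 26057/48597 + 58585/38027324 = 993725036713/1848013864428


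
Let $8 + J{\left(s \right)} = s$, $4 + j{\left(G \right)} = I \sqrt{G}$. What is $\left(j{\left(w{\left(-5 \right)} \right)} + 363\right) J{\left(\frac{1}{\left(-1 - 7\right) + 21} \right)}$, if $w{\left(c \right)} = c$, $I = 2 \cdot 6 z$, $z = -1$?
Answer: $- \frac{36977}{13} + \frac{1236 i \sqrt{5}}{13} \approx -2844.4 + 212.6 i$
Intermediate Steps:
$I = -12$ ($I = 2 \cdot 6 \left(-1\right) = 12 \left(-1\right) = -12$)
$j{\left(G \right)} = -4 - 12 \sqrt{G}$
$J{\left(s \right)} = -8 + s$
$\left(j{\left(w{\left(-5 \right)} \right)} + 363\right) J{\left(\frac{1}{\left(-1 - 7\right) + 21} \right)} = \left(\left(-4 - 12 \sqrt{-5}\right) + 363\right) \left(-8 + \frac{1}{\left(-1 - 7\right) + 21}\right) = \left(\left(-4 - 12 i \sqrt{5}\right) + 363\right) \left(-8 + \frac{1}{\left(-1 - 7\right) + 21}\right) = \left(\left(-4 - 12 i \sqrt{5}\right) + 363\right) \left(-8 + \frac{1}{-8 + 21}\right) = \left(359 - 12 i \sqrt{5}\right) \left(-8 + \frac{1}{13}\right) = \left(359 - 12 i \sqrt{5}\right) \left(- \frac{103}{13}\right) = - \frac{36977}{13} + \frac{1236 i \sqrt{5}}{13}$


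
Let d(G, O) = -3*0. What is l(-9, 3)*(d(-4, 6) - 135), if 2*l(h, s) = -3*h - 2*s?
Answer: -2835/2 ≈ -1417.5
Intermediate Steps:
d(G, O) = 0
l(h, s) = -s - 3*h/2 (l(h, s) = (-3*h - 2*s)/2 = -s - 3*h/2)
l(-9, 3)*(d(-4, 6) - 135) = (-1*3 - 3/2*(-9))*(0 - 135) = (-3 + 27/2)*(-135) = (21/2)*(-135) = -2835/2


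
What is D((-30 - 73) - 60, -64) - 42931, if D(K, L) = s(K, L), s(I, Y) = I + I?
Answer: -43257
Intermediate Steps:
s(I, Y) = 2*I
D(K, L) = 2*K
D((-30 - 73) - 60, -64) - 42931 = 2*((-30 - 73) - 60) - 42931 = 2*(-103 - 60) - 42931 = 2*(-163) - 42931 = -326 - 42931 = -43257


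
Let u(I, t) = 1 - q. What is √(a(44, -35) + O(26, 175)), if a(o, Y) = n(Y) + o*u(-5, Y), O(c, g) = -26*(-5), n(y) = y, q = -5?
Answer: √359 ≈ 18.947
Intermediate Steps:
u(I, t) = 6 (u(I, t) = 1 - 1*(-5) = 1 + 5 = 6)
O(c, g) = 130
a(o, Y) = Y + 6*o (a(o, Y) = Y + o*6 = Y + 6*o)
√(a(44, -35) + O(26, 175)) = √((-35 + 6*44) + 130) = √((-35 + 264) + 130) = √(229 + 130) = √359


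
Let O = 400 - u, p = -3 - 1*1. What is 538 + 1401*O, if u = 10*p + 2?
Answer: 614176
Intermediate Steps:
p = -4 (p = -3 - 1 = -4)
u = -38 (u = 10*(-4) + 2 = -40 + 2 = -38)
O = 438 (O = 400 - 1*(-38) = 400 + 38 = 438)
538 + 1401*O = 538 + 1401*438 = 538 + 613638 = 614176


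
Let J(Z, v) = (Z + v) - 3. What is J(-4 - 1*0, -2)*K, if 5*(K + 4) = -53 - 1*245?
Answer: 2862/5 ≈ 572.40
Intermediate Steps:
J(Z, v) = -3 + Z + v
K = -318/5 (K = -4 + (-53 - 1*245)/5 = -4 + (-53 - 245)/5 = -4 + (1/5)*(-298) = -4 - 298/5 = -318/5 ≈ -63.600)
J(-4 - 1*0, -2)*K = (-3 + (-4 - 1*0) - 2)*(-318/5) = (-3 + (-4 + 0) - 2)*(-318/5) = (-3 - 4 - 2)*(-318/5) = -9*(-318/5) = 2862/5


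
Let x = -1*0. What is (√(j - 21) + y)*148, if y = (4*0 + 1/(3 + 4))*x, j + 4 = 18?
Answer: 148*I*√7 ≈ 391.57*I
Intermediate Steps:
j = 14 (j = -4 + 18 = 14)
x = 0
y = 0 (y = (4*0 + 1/(3 + 4))*0 = (0 + 1/7)*0 = (0 + ⅐)*0 = (⅐)*0 = 0)
(√(j - 21) + y)*148 = (√(14 - 21) + 0)*148 = (√(-7) + 0)*148 = (I*√7 + 0)*148 = (I*√7)*148 = 148*I*√7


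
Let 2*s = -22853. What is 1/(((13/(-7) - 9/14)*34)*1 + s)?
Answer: -2/23023 ≈ -8.6870e-5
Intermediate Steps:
s = -22853/2 (s = (1/2)*(-22853) = -22853/2 ≈ -11427.)
1/(((13/(-7) - 9/14)*34)*1 + s) = 1/(((13/(-7) - 9/14)*34)*1 - 22853/2) = 1/(((13*(-1/7) - 9*1/14)*34)*1 - 22853/2) = 1/(((-13/7 - 9/14)*34)*1 - 22853/2) = 1/(-5/2*34*1 - 22853/2) = 1/(-85*1 - 22853/2) = 1/(-85 - 22853/2) = 1/(-23023/2) = -2/23023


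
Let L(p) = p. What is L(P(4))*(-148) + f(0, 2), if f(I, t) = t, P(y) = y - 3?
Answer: -146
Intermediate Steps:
P(y) = -3 + y
L(P(4))*(-148) + f(0, 2) = (-3 + 4)*(-148) + 2 = 1*(-148) + 2 = -148 + 2 = -146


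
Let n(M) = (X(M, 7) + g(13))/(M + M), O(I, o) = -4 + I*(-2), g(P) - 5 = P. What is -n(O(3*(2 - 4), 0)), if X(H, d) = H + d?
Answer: -33/16 ≈ -2.0625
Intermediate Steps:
g(P) = 5 + P
O(I, o) = -4 - 2*I
n(M) = (25 + M)/(2*M) (n(M) = ((M + 7) + (5 + 13))/(M + M) = ((7 + M) + 18)/((2*M)) = (25 + M)*(1/(2*M)) = (25 + M)/(2*M))
-n(O(3*(2 - 4), 0)) = -(25 + (-4 - 6*(2 - 4)))/(2*(-4 - 6*(2 - 4))) = -(25 + (-4 - 6*(-2)))/(2*(-4 - 6*(-2))) = -(25 + (-4 - 2*(-6)))/(2*(-4 - 2*(-6))) = -(25 + (-4 + 12))/(2*(-4 + 12)) = -(25 + 8)/(2*8) = -33/(2*8) = -1*33/16 = -33/16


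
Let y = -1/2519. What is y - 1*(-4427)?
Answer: 11151612/2519 ≈ 4427.0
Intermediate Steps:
y = -1/2519 (y = -1*1/2519 = -1/2519 ≈ -0.00039698)
y - 1*(-4427) = -1/2519 - 1*(-4427) = -1/2519 + 4427 = 11151612/2519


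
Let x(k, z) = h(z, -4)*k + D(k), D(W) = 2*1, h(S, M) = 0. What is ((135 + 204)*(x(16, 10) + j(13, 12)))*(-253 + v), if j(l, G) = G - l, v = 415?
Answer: 54918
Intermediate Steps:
D(W) = 2
x(k, z) = 2 (x(k, z) = 0*k + 2 = 0 + 2 = 2)
((135 + 204)*(x(16, 10) + j(13, 12)))*(-253 + v) = ((135 + 204)*(2 + (12 - 1*13)))*(-253 + 415) = (339*(2 + (12 - 13)))*162 = (339*(2 - 1))*162 = (339*1)*162 = 339*162 = 54918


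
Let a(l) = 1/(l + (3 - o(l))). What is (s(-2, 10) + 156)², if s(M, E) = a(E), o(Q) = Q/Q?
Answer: 3508129/144 ≈ 24362.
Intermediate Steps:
o(Q) = 1
a(l) = 1/(2 + l) (a(l) = 1/(l + (3 - 1*1)) = 1/(l + (3 - 1)) = 1/(l + 2) = 1/(2 + l))
s(M, E) = 1/(2 + E)
(s(-2, 10) + 156)² = (1/(2 + 10) + 156)² = (1/12 + 156)² = (1873/12)² = 3508129/144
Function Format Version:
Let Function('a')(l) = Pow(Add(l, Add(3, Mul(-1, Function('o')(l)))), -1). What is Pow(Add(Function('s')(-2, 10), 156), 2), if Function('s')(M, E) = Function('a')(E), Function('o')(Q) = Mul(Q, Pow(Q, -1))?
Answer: Rational(3508129, 144) ≈ 24362.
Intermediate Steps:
Function('o')(Q) = 1
Function('a')(l) = Pow(Add(2, l), -1) (Function('a')(l) = Pow(Add(l, Add(3, Mul(-1, 1))), -1) = Pow(Add(l, Add(3, -1)), -1) = Pow(Add(l, 2), -1) = Pow(Add(2, l), -1))
Function('s')(M, E) = Pow(Add(2, E), -1)
Pow(Add(Function('s')(-2, 10), 156), 2) = Pow(Add(Pow(Add(2, 10), -1), 156), 2) = Pow(Add(Pow(12, -1), 156), 2) = Pow(Add(Rational(1, 12), 156), 2) = Pow(Rational(1873, 12), 2) = Rational(3508129, 144)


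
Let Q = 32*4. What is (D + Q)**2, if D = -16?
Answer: 12544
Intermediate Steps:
Q = 128
(D + Q)**2 = (-16 + 128)**2 = 112**2 = 12544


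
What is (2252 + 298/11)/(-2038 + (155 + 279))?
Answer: -12535/8822 ≈ -1.4209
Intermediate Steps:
(2252 + 298/11)/(-2038 + (155 + 279)) = (2252 + 298*(1/11))/(-2038 + 434) = (2252 + 298/11)/(-1604) = (25070/11)*(-1/1604) = -12535/8822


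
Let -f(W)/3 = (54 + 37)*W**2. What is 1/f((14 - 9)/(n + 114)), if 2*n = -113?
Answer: -529/1092 ≈ -0.48443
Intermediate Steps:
n = -113/2 (n = (1/2)*(-113) = -113/2 ≈ -56.500)
f(W) = -273*W**2 (f(W) = -3*(54 + 37)*W**2 = -273*W**2)
1/f((14 - 9)/(n + 114)) = 1/(-273*(14 - 9)**2/(-113/2 + 114)**2) = 1/(-273*(5/(115/2))**2) = 1/(-273*(5*(2/115))**2) = 1/(-273*(2/23)**2) = 1/(-273*4/529) = 1/(-1092/529) = -529/1092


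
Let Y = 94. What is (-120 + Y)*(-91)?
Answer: 2366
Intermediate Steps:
(-120 + Y)*(-91) = (-120 + 94)*(-91) = -26*(-91) = 2366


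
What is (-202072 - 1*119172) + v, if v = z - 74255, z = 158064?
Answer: -237435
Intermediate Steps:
v = 83809 (v = 158064 - 74255 = 83809)
(-202072 - 1*119172) + v = (-202072 - 1*119172) + 83809 = (-202072 - 119172) + 83809 = -321244 + 83809 = -237435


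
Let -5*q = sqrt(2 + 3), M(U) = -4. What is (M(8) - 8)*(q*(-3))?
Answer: -36*sqrt(5)/5 ≈ -16.100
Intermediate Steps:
q = -sqrt(5)/5 (q = -sqrt(2 + 3)/5 = -sqrt(5)/5 ≈ -0.44721)
(M(8) - 8)*(q*(-3)) = (-4 - 8)*(-sqrt(5)/5*(-3)) = -36*sqrt(5)/5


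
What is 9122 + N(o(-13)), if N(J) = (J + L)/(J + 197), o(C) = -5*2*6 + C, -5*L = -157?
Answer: 1413858/155 ≈ 9121.7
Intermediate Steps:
L = 157/5 (L = -1/5*(-157) = 157/5 ≈ 31.400)
o(C) = -60 + C (o(C) = -10*6 + C = -60 + C)
N(J) = (157/5 + J)/(197 + J) (N(J) = (J + 157/5)/(J + 197) = (157/5 + J)/(197 + J))
9122 + N(o(-13)) = 9122 + (157/5 + (-60 - 13))/(197 + (-60 - 13)) = 9122 + (157/5 - 73)/(197 - 73) = 9122 - 208/5/124 = 9122 + (1/124)*(-208/5) = 9122 - 52/155 = 1413858/155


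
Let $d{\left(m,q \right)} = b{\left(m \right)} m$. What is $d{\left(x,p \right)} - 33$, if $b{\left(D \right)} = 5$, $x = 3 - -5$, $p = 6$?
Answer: $7$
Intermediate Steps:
$x = 8$ ($x = 3 + 5 = 8$)
$d{\left(m,q \right)} = 5 m$
$d{\left(x,p \right)} - 33 = 5 \cdot 8 - 33 = 40 - 33 = 7$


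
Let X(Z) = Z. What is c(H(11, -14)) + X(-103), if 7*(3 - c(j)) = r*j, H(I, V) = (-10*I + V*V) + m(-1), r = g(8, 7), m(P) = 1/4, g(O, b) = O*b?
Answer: -790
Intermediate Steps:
m(P) = ¼
r = 56 (r = 8*7 = 56)
H(I, V) = ¼ + V² - 10*I (H(I, V) = (-10*I + V*V) + ¼ = (-10*I + V²) + ¼ = (V² - 10*I) + ¼ = ¼ + V² - 10*I)
c(j) = 3 - 8*j
c(H(11, -14)) + X(-103) = (3 - 8*(¼ + (-14)² - 10*11)) - 103 = (3 - 8*(¼ + 196 - 110)) - 103 = (3 - 8*345/4) - 103 = (3 - 690) - 103 = -687 - 103 = -790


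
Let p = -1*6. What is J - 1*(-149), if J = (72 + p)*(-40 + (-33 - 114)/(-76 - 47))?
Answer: -98897/41 ≈ -2412.1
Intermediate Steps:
p = -6
J = -105006/41 (J = (72 - 6)*(-40 + (-33 - 114)/(-76 - 47)) = 66*(-40 - 147/(-123)) = 66*(-40 - 147*(-1/123)) = 66*(-40 + 49/41) = 66*(-1591/41) = -105006/41 ≈ -2561.1)
J - 1*(-149) = -105006/41 - 1*(-149) = -105006/41 + 149 = -98897/41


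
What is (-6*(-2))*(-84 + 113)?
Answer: 348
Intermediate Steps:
(-6*(-2))*(-84 + 113) = 12*29 = 348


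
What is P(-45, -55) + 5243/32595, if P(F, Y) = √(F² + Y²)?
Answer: 5243/32595 + 5*√202 ≈ 71.224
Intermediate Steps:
P(-45, -55) + 5243/32595 = √((-45)² + (-55)²) + 5243/32595 = √(2025 + 3025) + 5243*(1/32595) = √5050 + 5243/32595 = 5*√202 + 5243/32595 = 5243/32595 + 5*√202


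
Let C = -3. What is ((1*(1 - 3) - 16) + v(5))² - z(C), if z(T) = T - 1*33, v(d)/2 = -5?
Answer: 820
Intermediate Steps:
v(d) = -10 (v(d) = 2*(-5) = -10)
z(T) = -33 + T (z(T) = T - 33 = -33 + T)
((1*(1 - 3) - 16) + v(5))² - z(C) = ((1*(1 - 3) - 16) - 10)² - (-33 - 3) = ((1*(-2) - 16) - 10)² - 1*(-36) = ((-2 - 16) - 10)² + 36 = (-18 - 10)² + 36 = (-28)² + 36 = 784 + 36 = 820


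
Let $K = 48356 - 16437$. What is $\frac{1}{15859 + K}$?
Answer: $\frac{1}{47778} \approx 2.093 \cdot 10^{-5}$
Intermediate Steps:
$K = 31919$ ($K = 48356 - 16437 = 31919$)
$\frac{1}{15859 + K} = \frac{1}{15859 + 31919} = \frac{1}{47778}$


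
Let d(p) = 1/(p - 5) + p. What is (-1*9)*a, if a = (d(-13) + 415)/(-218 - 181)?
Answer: 7235/798 ≈ 9.0664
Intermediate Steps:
d(p) = p + 1/(-5 + p) (d(p) = 1/(-5 + p) + p = p + 1/(-5 + p))
a = -7235/7182 (a = ((1 + (-13)**2 - 5*(-13))/(-5 - 13) + 415)/(-218 - 181) = ((1 + 169 + 65)/(-18) + 415)/(-399) = (-1/18*235 + 415)*(-1/399) = (-235/18 + 415)*(-1/399) = (7235/18)*(-1/399) = -7235/7182 ≈ -1.0074)
(-1*9)*a = -1*9*(-7235/7182) = -9*(-7235/7182) = 7235/798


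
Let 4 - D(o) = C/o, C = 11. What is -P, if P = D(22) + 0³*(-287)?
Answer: -7/2 ≈ -3.5000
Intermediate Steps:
D(o) = 4 - 11/o
P = 7/2 (P = (4 - 11/22) + 0³*(-287) = (4 - 11*1/22) + 0*(-287) = (4 - ½) + 0 = 7/2 + 0 = 7/2 ≈ 3.5000)
-P = -1*7/2 = -7/2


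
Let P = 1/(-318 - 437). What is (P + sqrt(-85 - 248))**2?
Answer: (1 - 2265*I*sqrt(37))**2/570025 ≈ -333.0 - 0.04834*I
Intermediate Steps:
P = -1/755 (P = 1/(-755) = -1/755 ≈ -0.0013245)
(P + sqrt(-85 - 248))**2 = (-1/755 + sqrt(-85 - 248))**2 = (-1/755 + sqrt(-333))**2 = (-1/755 + 3*I*sqrt(37))**2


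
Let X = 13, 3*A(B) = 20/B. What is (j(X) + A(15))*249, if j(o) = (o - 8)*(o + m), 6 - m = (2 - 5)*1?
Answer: 82502/3 ≈ 27501.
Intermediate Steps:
A(B) = 20/(3*B) (A(B) = (20/B)/3 = 20/(3*B))
m = 9 (m = 6 - (2 - 5) = 6 - (-3) = 6 - 1*(-3) = 6 + 3 = 9)
j(o) = (-8 + o)*(9 + o) (j(o) = (o - 8)*(o + 9) = (-8 + o)*(9 + o))
(j(X) + A(15))*249 = ((-72 + 13 + 13²) + (20/3)/15)*249 = ((-72 + 13 + 169) + (20/3)*(1/15))*249 = (110 + 4/9)*249 = (994/9)*249 = 82502/3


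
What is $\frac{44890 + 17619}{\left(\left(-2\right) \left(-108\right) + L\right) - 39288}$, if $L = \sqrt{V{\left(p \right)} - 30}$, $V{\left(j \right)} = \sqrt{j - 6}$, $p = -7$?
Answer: $- \frac{62509}{39072 - \sqrt{-30 + i \sqrt{13}}} \approx -1.5999 - 0.00022468 i$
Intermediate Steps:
$V{\left(j \right)} = \sqrt{-6 + j}$
$L = \sqrt{-30 + i \sqrt{13}}$ ($L = \sqrt{\sqrt{-6 - 7} - 30} = \sqrt{\sqrt{-13} - 30} = \sqrt{i \sqrt{13} - 30} = \sqrt{-30 + i \sqrt{13}} \approx 0.32855 + 5.4871 i$)
$\frac{44890 + 17619}{\left(\left(-2\right) \left(-108\right) + L\right) - 39288} = \frac{44890 + 17619}{\left(\left(-2\right) \left(-108\right) + \sqrt{-30 + i \sqrt{13}}\right) - 39288} = \frac{62509}{\left(216 + \sqrt{-30 + i \sqrt{13}}\right) - 39288} = \frac{62509}{-39072 + \sqrt{-30 + i \sqrt{13}}}$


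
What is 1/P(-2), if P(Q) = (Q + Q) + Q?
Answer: -⅙ ≈ -0.16667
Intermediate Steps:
P(Q) = 3*Q (P(Q) = 2*Q + Q = 3*Q)
1/P(-2) = 1/(3*(-2)) = 1/(-6) = -⅙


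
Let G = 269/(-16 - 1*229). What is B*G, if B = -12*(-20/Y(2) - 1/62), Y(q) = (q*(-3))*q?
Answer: 165166/7595 ≈ 21.747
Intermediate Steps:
Y(q) = -3*q**2 (Y(q) = (-3*q)*q = -3*q**2)
B = -614/31 (B = -12*(-20/((-3*2**2)) - 1/62) = -12*(-20/((-3*4)) - 1*1/62) = -12*(-20/(-12) - 1/62) = -12*(-20*(-1/12) - 1/62) = -12*(5/3 - 1/62) = -12*307/186 = -614/31 ≈ -19.806)
G = -269/245 (G = 269/(-16 - 229) = 269/(-245) = 269*(-1/245) = -269/245 ≈ -1.0980)
B*G = -614/31*(-269/245) = 165166/7595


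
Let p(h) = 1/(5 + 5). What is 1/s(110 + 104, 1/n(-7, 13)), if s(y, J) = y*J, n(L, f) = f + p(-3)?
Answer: 131/2140 ≈ 0.061215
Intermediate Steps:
p(h) = 1/10
n(L, f) = 1/10 + f (n(L, f) = f + 1/10 = 1/10 + f)
s(y, J) = J*y
1/s(110 + 104, 1/n(-7, 13)) = 1/((110 + 104)/(1/10 + 13)) = 1/(214/(131/10)) = 1/((10/131)*214) = 1/(2140/131) = 131/2140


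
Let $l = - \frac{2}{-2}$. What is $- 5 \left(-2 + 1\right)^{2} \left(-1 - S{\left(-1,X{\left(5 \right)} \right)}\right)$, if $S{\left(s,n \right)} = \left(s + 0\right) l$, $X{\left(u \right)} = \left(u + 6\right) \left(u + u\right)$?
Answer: $0$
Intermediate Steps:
$l = 1$ ($l = \left(-2\right) \left(- \frac{1}{2}\right) = 1$)
$X{\left(u \right)} = 2 u \left(6 + u\right)$ ($X{\left(u \right)} = \left(6 + u\right) 2 u = 2 u \left(6 + u\right)$)
$S{\left(s,n \right)} = s$ ($S{\left(s,n \right)} = \left(s + 0\right) 1 = s 1 = s$)
$- 5 \left(-2 + 1\right)^{2} \left(-1 - S{\left(-1,X{\left(5 \right)} \right)}\right) = - 5 \left(-2 + 1\right)^{2} \left(-1 - -1\right) = - 5 \left(-1\right)^{2} \left(-1 + 1\right) = \left(-5\right) 1 \cdot 0 = \left(-5\right) 0 = 0$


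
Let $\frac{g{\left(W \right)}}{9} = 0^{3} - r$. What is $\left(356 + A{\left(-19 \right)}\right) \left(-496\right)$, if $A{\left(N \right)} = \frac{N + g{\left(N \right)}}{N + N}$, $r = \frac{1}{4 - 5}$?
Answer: $- \frac{3357424}{19} \approx -1.7671 \cdot 10^{5}$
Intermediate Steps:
$r = -1$ ($r = \frac{1}{-1} = -1$)
$g{\left(W \right)} = 9$ ($g{\left(W \right)} = 9 \left(0^{3} - -1\right) = 9 \left(0 + 1\right) = 9 \cdot 1 = 9$)
$A{\left(N \right)} = \frac{9 + N}{2 N}$ ($A{\left(N \right)} = \frac{N + 9}{N + N} = \frac{9 + N}{2 N}$)
$\left(356 + A{\left(-19 \right)}\right) \left(-496\right) = \left(356 + \frac{9 - 19}{2 \left(-19\right)}\right) \left(-496\right) = \left(356 + \frac{1}{2} \left(- \frac{1}{19}\right) \left(-10\right)\right) \left(-496\right) = \left(356 + \frac{5}{19}\right) \left(-496\right) = \frac{6769}{19} \left(-496\right) = - \frac{3357424}{19}$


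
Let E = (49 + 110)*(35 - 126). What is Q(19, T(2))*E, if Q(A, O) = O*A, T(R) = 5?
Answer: -1374555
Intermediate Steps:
Q(A, O) = A*O
E = -14469 (E = 159*(-91) = -14469)
Q(19, T(2))*E = (19*5)*(-14469) = 95*(-14469) = -1374555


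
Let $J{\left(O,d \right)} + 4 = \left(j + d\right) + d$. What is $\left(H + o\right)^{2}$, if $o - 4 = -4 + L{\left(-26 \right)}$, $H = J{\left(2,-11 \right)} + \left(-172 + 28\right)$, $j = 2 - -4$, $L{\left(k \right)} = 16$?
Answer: $21904$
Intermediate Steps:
$j = 6$ ($j = 2 + 4 = 6$)
$J{\left(O,d \right)} = 2 + 2 d$ ($J{\left(O,d \right)} = -4 + \left(\left(6 + d\right) + d\right) = -4 + \left(6 + 2 d\right) = 2 + 2 d$)
$H = -164$ ($H = \left(2 + 2 \left(-11\right)\right) + \left(-172 + 28\right) = \left(2 - 22\right) - 144 = -20 - 144 = -164$)
$o = 16$ ($o = 4 + \left(-4 + 16\right) = 4 + 12 = 16$)
$\left(H + o\right)^{2} = \left(-164 + 16\right)^{2} = \left(-148\right)^{2} = 21904$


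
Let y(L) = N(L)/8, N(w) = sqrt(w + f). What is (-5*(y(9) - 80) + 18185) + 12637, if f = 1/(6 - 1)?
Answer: 31222 - sqrt(230)/8 ≈ 31220.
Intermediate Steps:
f = 1/5 ≈ 0.20000
N(w) = sqrt(1/5 + w) (N(w) = sqrt(w + 1/5) = sqrt(1/5 + w))
y(L) = sqrt(5 + 25*L)/40 (y(L) = (sqrt(5 + 25*L)/5)/8 = (sqrt(5 + 25*L)/5)*(1/8) = sqrt(5 + 25*L)/40)
(-5*(y(9) - 80) + 18185) + 12637 = (-5*(sqrt(5 + 25*9)/40 - 80) + 18185) + 12637 = (-5*(sqrt(5 + 225)/40 - 80) + 18185) + 12637 = (-5*(sqrt(230)/40 - 80) + 18185) + 12637 = (-5*(-80 + sqrt(230)/40) + 18185) + 12637 = ((400 - sqrt(230)/8) + 18185) + 12637 = (18585 - sqrt(230)/8) + 12637 = 31222 - sqrt(230)/8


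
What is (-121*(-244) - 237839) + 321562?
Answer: 113247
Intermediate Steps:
(-121*(-244) - 237839) + 321562 = (29524 - 237839) + 321562 = -208315 + 321562 = 113247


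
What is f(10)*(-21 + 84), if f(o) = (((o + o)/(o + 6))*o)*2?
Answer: 1575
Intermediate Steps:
f(o) = 4*o²/(6 + o) (f(o) = (((2*o)/(6 + o))*o)*2 = ((2*o/(6 + o))*o)*2 = (2*o²/(6 + o))*2 = 4*o²/(6 + o))
f(10)*(-21 + 84) = (4*10²/(6 + 10))*(-21 + 84) = (4*100/16)*63 = (4*100*(1/16))*63 = 25*63 = 1575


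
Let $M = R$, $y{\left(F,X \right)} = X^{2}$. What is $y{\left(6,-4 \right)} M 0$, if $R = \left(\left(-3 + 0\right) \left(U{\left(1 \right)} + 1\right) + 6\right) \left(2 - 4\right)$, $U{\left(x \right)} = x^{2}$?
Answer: $0$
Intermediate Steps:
$R = 0$ ($R = \left(\left(-3 + 0\right) \left(1^{2} + 1\right) + 6\right) \left(2 - 4\right) = \left(- 3 \left(1 + 1\right) + 6\right) \left(-2\right) = \left(\left(-3\right) 2 + 6\right) \left(-2\right) = \left(-6 + 6\right) \left(-2\right) = 0 \left(-2\right) = 0$)
$M = 0$
$y{\left(6,-4 \right)} M 0 = \left(-4\right)^{2} \cdot 0 \cdot 0 = 16 \cdot 0 \cdot 0 = 0 \cdot 0 = 0$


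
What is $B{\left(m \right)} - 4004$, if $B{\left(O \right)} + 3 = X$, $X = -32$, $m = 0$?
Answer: $-4039$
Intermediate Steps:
$B{\left(O \right)} = -35$ ($B{\left(O \right)} = -3 - 32 = -35$)
$B{\left(m \right)} - 4004 = -35 - 4004 = -4039$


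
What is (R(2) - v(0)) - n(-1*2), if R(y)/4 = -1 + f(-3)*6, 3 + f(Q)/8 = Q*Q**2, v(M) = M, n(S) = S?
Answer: -5762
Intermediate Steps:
f(Q) = -24 + 8*Q**3 (f(Q) = -24 + 8*(Q*Q**2) = -24 + 8*Q**3)
R(y) = -5764 (R(y) = 4*(-1 + (-24 + 8*(-3)**3)*6) = 4*(-1 + (-24 + 8*(-27))*6) = 4*(-1 + (-24 - 216)*6) = 4*(-1 - 240*6) = 4*(-1 - 1440) = 4*(-1441) = -5764)
(R(2) - v(0)) - n(-1*2) = (-5764 - 1*0) - (-1)*2 = (-5764 + 0) - 1*(-2) = -5764 + 2 = -5762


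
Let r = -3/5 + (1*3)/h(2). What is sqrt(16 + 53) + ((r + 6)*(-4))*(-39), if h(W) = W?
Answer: 5382/5 + sqrt(69) ≈ 1084.7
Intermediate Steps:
r = 9/10 (r = -3/5 + (1*3)/2 = -3*1/5 + 3*(1/2) = -3/5 + 3/2 = 9/10 ≈ 0.90000)
sqrt(16 + 53) + ((r + 6)*(-4))*(-39) = sqrt(16 + 53) + ((9/10 + 6)*(-4))*(-39) = sqrt(69) + ((69/10)*(-4))*(-39) = sqrt(69) - 138/5*(-39) = sqrt(69) + 5382/5 = 5382/5 + sqrt(69)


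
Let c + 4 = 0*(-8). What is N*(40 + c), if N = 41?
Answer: 1476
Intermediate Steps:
c = -4 (c = -4 + 0*(-8) = -4 + 0 = -4)
N*(40 + c) = 41*(40 - 4) = 41*36 = 1476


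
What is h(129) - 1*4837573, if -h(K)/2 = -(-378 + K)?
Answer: -4838071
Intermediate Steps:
h(K) = -756 + 2*K (h(K) = -(-2)*(-378 + K) = -2*(378 - K) = -756 + 2*K)
h(129) - 1*4837573 = (-756 + 2*129) - 1*4837573 = (-756 + 258) - 4837573 = -498 - 4837573 = -4838071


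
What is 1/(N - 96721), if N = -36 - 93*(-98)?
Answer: -1/87643 ≈ -1.1410e-5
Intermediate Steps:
N = 9078 (N = -36 + 9114 = 9078)
1/(N - 96721) = 1/(9078 - 96721) = 1/(-87643) = -1/87643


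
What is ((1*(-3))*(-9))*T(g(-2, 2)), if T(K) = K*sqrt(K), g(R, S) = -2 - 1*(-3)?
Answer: 27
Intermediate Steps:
g(R, S) = 1 (g(R, S) = -2 + 3 = 1)
T(K) = K**(3/2)
((1*(-3))*(-9))*T(g(-2, 2)) = ((1*(-3))*(-9))*1**(3/2) = -3*(-9)*1 = 27*1 = 27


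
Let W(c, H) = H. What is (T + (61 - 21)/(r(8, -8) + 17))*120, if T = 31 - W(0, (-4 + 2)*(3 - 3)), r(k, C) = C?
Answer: 12760/3 ≈ 4253.3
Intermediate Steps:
T = 31 (T = 31 - (-4 + 2)*(3 - 3) = 31 - (-2)*0 = 31 - 1*0 = 31 + 0 = 31)
(T + (61 - 21)/(r(8, -8) + 17))*120 = (31 + (61 - 21)/(-8 + 17))*120 = (31 + 40/9)*120 = (319/9)*120 = 12760/3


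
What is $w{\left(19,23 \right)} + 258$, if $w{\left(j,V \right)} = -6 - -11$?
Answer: $263$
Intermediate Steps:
$w{\left(j,V \right)} = 5$ ($w{\left(j,V \right)} = -6 + 11 = 5$)
$w{\left(19,23 \right)} + 258 = 5 + 258 = 263$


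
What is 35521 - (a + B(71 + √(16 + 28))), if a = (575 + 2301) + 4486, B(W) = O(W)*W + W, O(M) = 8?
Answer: 27520 - 18*√11 ≈ 27460.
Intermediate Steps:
B(W) = 9*W (B(W) = 8*W + W = 9*W)
a = 7362 (a = 2876 + 4486 = 7362)
35521 - (a + B(71 + √(16 + 28))) = 35521 - (7362 + 9*(71 + √(16 + 28))) = 35521 - (7362 + 9*(71 + √44)) = 35521 - (7362 + 9*(71 + 2*√11)) = 35521 - (7362 + (639 + 18*√11)) = 35521 - (8001 + 18*√11) = 35521 + (-8001 - 18*√11) = 27520 - 18*√11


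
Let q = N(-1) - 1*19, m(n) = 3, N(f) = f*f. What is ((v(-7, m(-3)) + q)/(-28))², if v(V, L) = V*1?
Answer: 625/784 ≈ 0.79719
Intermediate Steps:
N(f) = f²
v(V, L) = V
q = -18 (q = (-1)² - 1*19 = 1 - 19 = -18)
((v(-7, m(-3)) + q)/(-28))² = ((-7 - 18)/(-28))² = (-25*(-1/28))² = (25/28)² = 625/784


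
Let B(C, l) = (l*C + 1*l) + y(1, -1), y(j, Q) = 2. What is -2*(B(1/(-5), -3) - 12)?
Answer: 124/5 ≈ 24.800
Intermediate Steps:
B(C, l) = 2 + l + C*l (B(C, l) = (l*C + 1*l) + 2 = (C*l + l) + 2 = (l + C*l) + 2 = 2 + l + C*l)
-2*(B(1/(-5), -3) - 12) = -2*((2 - 3 - 3/(-5)) - 12) = -2*((2 - 3 - ⅕*(-3)) - 12) = -2*((2 - 3 + ⅗) - 12) = -2*(-⅖ - 12) = -2*(-62/5) = 124/5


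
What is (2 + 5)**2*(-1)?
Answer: -49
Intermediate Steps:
(2 + 5)**2*(-1) = 7**2*(-1) = 49*(-1) = -49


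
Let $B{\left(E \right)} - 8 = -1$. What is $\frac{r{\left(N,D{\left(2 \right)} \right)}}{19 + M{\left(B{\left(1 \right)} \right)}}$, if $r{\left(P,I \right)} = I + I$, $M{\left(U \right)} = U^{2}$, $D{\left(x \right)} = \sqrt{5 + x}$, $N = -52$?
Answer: $\frac{\sqrt{7}}{34} \approx 0.077816$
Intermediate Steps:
$B{\left(E \right)} = 7$ ($B{\left(E \right)} = 8 - 1 = 7$)
$r{\left(P,I \right)} = 2 I$
$\frac{r{\left(N,D{\left(2 \right)} \right)}}{19 + M{\left(B{\left(1 \right)} \right)}} = \frac{2 \sqrt{5 + 2}}{19 + 7^{2}} = \frac{2 \sqrt{7}}{19 + 49} = \frac{2 \sqrt{7}}{68} = \frac{\sqrt{7}}{34}$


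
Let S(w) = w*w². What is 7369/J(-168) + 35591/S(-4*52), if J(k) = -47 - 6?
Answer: -66314868851/476942336 ≈ -139.04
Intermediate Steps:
J(k) = -53
S(w) = w³
7369/J(-168) + 35591/S(-4*52) = 7369/(-53) + 35591/((-4*52)³) = 7369*(-1/53) + 35591/((-208)³) = -7369/53 + 35591/(-8998912) = -7369/53 + 35591*(-1/8998912) = -7369/53 - 35591/8998912 = -66314868851/476942336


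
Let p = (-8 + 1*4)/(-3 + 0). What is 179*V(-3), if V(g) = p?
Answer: 716/3 ≈ 238.67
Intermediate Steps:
p = 4/3 (p = (-8 + 4)/(-3) = -4*(-⅓) = 4/3 ≈ 1.3333)
V(g) = 4/3
179*V(-3) = 179*(4/3) = 716/3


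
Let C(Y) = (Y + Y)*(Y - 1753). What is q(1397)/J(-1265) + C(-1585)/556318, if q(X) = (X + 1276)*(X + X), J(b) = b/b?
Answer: 2077397396288/278159 ≈ 7.4684e+6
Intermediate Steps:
C(Y) = 2*Y*(-1753 + Y) (C(Y) = (2*Y)*(-1753 + Y) = 2*Y*(-1753 + Y))
J(b) = 1
q(X) = 2*X*(1276 + X) (q(X) = (1276 + X)*(2*X) = 2*X*(1276 + X))
q(1397)/J(-1265) + C(-1585)/556318 = (2*1397*(1276 + 1397))/1 + (2*(-1585)*(-1753 - 1585))/556318 = (2*1397*2673)*1 + (2*(-1585)*(-3338))*(1/556318) = 7468362*1 + 10581460*(1/556318) = 7468362 + 5290730/278159 = 2077397396288/278159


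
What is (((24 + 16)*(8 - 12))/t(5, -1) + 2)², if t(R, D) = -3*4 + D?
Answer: 34596/169 ≈ 204.71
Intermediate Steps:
t(R, D) = -12 + D
(((24 + 16)*(8 - 12))/t(5, -1) + 2)² = (((24 + 16)*(8 - 12))/(-12 - 1) + 2)² = ((40*(-4))/(-13) + 2)² = (-160*(-1/13) + 2)² = (160/13 + 2)² = (186/13)² = 34596/169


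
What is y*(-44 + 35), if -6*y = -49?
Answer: -147/2 ≈ -73.500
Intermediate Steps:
y = 49/6 (y = -1/6*(-49) = 49/6 ≈ 8.1667)
y*(-44 + 35) = 49*(-44 + 35)/6 = (49/6)*(-9) = -147/2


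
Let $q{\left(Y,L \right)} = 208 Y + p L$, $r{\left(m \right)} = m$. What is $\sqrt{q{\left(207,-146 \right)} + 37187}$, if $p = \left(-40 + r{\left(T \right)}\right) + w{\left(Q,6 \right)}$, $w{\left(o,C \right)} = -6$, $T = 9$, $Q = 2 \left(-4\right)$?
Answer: $\sqrt{85645} \approx 292.65$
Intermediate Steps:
$Q = -8$
$p = -37$ ($p = \left(-40 + 9\right) - 6 = -31 - 6 = -37$)
$q{\left(Y,L \right)} = - 37 L + 208 Y$ ($q{\left(Y,L \right)} = 208 Y - 37 L = - 37 L + 208 Y$)
$\sqrt{q{\left(207,-146 \right)} + 37187} = \sqrt{\left(\left(-37\right) \left(-146\right) + 208 \cdot 207\right) + 37187} = \sqrt{\left(5402 + 43056\right) + 37187} = \sqrt{48458 + 37187} = \sqrt{85645}$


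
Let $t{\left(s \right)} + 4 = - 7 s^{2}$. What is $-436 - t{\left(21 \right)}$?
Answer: $2655$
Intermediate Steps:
$t{\left(s \right)} = -4 - 7 s^{2}$
$-436 - t{\left(21 \right)} = -436 - \left(-4 - 7 \cdot 21^{2}\right) = -436 - \left(-4 - 3087\right) = -436 - -3091 = -436 + 3091 = 2655$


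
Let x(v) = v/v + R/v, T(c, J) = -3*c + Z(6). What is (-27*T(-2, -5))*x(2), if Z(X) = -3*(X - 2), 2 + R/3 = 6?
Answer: 1134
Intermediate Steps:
R = 12 (R = -6 + 3*6 = -6 + 18 = 12)
Z(X) = 6 - 3*X (Z(X) = -3*(-2 + X) = 6 - 3*X)
T(c, J) = -12 - 3*c (T(c, J) = -3*c + (6 - 3*6) = -3*c + (6 - 18) = -3*c - 12 = -12 - 3*c)
x(v) = 1 + 12/v (x(v) = v/v + 12/v = 1 + 12/v)
(-27*T(-2, -5))*x(2) = (-27*(-12 - 3*(-2)))*((12 + 2)/2) = (-27*(-12 + 6))*((½)*14) = -27*(-6)*7 = 162*7 = 1134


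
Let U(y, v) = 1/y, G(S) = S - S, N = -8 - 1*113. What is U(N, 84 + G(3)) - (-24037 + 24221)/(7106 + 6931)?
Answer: -36301/1698477 ≈ -0.021373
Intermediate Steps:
N = -121 (N = -8 - 113 = -121)
G(S) = 0
U(N, 84 + G(3)) - (-24037 + 24221)/(7106 + 6931) = 1/(-121) - (-24037 + 24221)/(7106 + 6931) = -1/121 - 184/14037 = -36301/1698477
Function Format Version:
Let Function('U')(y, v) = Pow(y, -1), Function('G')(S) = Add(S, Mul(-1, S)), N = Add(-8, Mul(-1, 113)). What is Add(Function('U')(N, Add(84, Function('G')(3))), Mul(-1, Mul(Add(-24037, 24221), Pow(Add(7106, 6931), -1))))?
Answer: Rational(-36301, 1698477) ≈ -0.021373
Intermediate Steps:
N = -121 (N = Add(-8, -113) = -121)
Function('G')(S) = 0
Add(Function('U')(N, Add(84, Function('G')(3))), Mul(-1, Mul(Add(-24037, 24221), Pow(Add(7106, 6931), -1)))) = Add(Pow(-121, -1), Mul(-1, Mul(Add(-24037, 24221), Pow(Add(7106, 6931), -1)))) = Add(Rational(-1, 121), Mul(-1, Mul(184, Pow(14037, -1)))) = Add(Rational(-1, 121), Mul(-1, Mul(184, Rational(1, 14037)))) = Add(Rational(-1, 121), Mul(-1, Rational(184, 14037))) = Add(Rational(-1, 121), Rational(-184, 14037)) = Rational(-36301, 1698477)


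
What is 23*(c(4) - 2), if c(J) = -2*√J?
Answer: -138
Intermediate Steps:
23*(c(4) - 2) = 23*(-2*√4 - 2) = 23*(-2*2 - 2) = 23*(-4 - 2) = 23*(-6) = -138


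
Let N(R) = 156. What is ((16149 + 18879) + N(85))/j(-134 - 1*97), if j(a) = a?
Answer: -11728/77 ≈ -152.31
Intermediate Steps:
((16149 + 18879) + N(85))/j(-134 - 1*97) = ((16149 + 18879) + 156)/(-134 - 1*97) = (35028 + 156)/(-134 - 97) = 35184/(-231) = 35184*(-1/231) = -11728/77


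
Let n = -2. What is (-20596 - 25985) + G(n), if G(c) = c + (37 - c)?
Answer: -46544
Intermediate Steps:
G(c) = 37
(-20596 - 25985) + G(n) = (-20596 - 25985) + 37 = -46581 + 37 = -46544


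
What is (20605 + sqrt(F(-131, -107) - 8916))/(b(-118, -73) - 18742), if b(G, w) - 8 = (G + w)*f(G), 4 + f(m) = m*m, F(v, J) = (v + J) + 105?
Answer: -1585/205958 - I*sqrt(9049)/2677454 ≈ -0.0076957 - 3.5529e-5*I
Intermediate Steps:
F(v, J) = 105 + J + v (F(v, J) = (J + v) + 105 = 105 + J + v)
f(m) = -4 + m**2 (f(m) = -4 + m*m = -4 + m**2)
b(G, w) = 8 + (-4 + G**2)*(G + w) (b(G, w) = 8 + (G + w)*(-4 + G**2) = 8 + (-4 + G**2)*(G + w))
(20605 + sqrt(F(-131, -107) - 8916))/(b(-118, -73) - 18742) = (20605 + sqrt((105 - 107 - 131) - 8916))/((8 - 118*(-4 + (-118)**2) - 73*(-4 + (-118)**2)) - 18742) = (20605 + sqrt(-133 - 8916))/((8 - 118*(-4 + 13924) - 73*(-4 + 13924)) - 18742) = (20605 + sqrt(-9049))/((8 - 118*13920 - 73*13920) - 18742) = (20605 + I*sqrt(9049))/((8 - 1642560 - 1016160) - 18742) = (20605 + I*sqrt(9049))/(-2658712 - 18742) = (20605 + I*sqrt(9049))/(-2677454) = (20605 + I*sqrt(9049))*(-1/2677454) = -1585/205958 - I*sqrt(9049)/2677454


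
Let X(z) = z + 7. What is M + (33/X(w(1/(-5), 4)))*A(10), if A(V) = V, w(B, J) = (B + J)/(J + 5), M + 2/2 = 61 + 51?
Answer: 25962/167 ≈ 155.46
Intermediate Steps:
M = 111 (M = -1 + (61 + 51) = -1 + 112 = 111)
w(B, J) = (B + J)/(5 + J)
X(z) = 7 + z
M + (33/X(w(1/(-5), 4)))*A(10) = 111 + (33/(7 + (1/(-5) + 4)/(5 + 4)))*10 = 111 + (33/(7 + (-⅕ + 4)/9))*10 = 111 + (33/(7 + (⅑)*(19/5)))*10 = 111 + (33/(7 + 19/45))*10 = 111 + (33/(334/45))*10 = 111 + (33*(45/334))*10 = 111 + (1485/334)*10 = 111 + 7425/167 = 25962/167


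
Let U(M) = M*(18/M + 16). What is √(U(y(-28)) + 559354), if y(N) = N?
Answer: 2*√139731 ≈ 747.61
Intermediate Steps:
U(M) = M*(16 + 18/M)
√(U(y(-28)) + 559354) = √((18 + 16*(-28)) + 559354) = √((18 - 448) + 559354) = √(-430 + 559354) = √558924 = 2*√139731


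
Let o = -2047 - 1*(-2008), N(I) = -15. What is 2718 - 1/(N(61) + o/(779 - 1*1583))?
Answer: 10891294/4007 ≈ 2718.1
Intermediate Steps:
o = -39 (o = -2047 + 2008 = -39)
2718 - 1/(N(61) + o/(779 - 1*1583)) = 2718 - 1/(-15 - 39/(779 - 1*1583)) = 2718 - 1/(-15 - 39/(779 - 1583)) = 2718 - 1/(-15 - 39/(-804)) = 2718 - 1/(-15 - 39*(-1/804)) = 2718 - 1/(-15 + 13/268) = 2718 - 1/(-4007/268) = 2718 - 1*(-268/4007) = 2718 + 268/4007 = 10891294/4007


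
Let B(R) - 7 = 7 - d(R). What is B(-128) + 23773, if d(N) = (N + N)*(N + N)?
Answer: -41749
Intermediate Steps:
d(N) = 4*N² (d(N) = (2*N)*(2*N) = 4*N²)
B(R) = 14 - 4*R² (B(R) = 7 + (7 - 4*R²) = 14 - 4*R²)
B(-128) + 23773 = (14 - 4*(-128)²) + 23773 = (14 - 4*16384) + 23773 = (14 - 65536) + 23773 = -65522 + 23773 = -41749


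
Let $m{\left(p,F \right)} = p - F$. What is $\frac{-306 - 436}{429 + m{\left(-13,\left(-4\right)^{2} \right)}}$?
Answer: $- \frac{371}{200} \approx -1.855$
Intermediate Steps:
$\frac{-306 - 436}{429 + m{\left(-13,\left(-4\right)^{2} \right)}} = \frac{-306 - 436}{429 - 29} = - \frac{742}{429 - 29} = - \frac{742}{400} = \left(-742\right) \frac{1}{400} = - \frac{371}{200}$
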